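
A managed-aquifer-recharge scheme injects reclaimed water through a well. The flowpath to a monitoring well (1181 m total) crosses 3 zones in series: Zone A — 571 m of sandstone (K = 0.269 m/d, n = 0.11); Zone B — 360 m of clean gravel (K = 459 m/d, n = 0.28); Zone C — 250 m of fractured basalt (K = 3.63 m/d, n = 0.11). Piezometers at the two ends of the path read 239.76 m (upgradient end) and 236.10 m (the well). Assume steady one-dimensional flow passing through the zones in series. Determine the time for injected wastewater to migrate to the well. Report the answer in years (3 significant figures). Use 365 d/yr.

314 years

Total head drop ΔH = 239.76 − 236.10 = 3.66 m
Continuity: the same q passes through each zone, so ΔH = q·Σ(L_j/K_j) — the zones act as resistances in series.
Σ(L/K) = 571/0.269 + 360/459 + 250/3.63 = 2123 + 0.7843 + 68.87 = 2192 d
q = ΔH / Σ(L/K) = 3.66 / 2192 = 0.001669 m/d (same in every zone)
Zone A: v = q/n = 0.001669/0.11 = 0.01518 m/d → t_A = 571/0.01518 = 37620 d
Zone B: v = q/n = 0.001669/0.28 = 0.005962 m/d → t_B = 360/0.005962 = 60380 d
Zone C: v = q/n = 0.001669/0.11 = 0.01518 m/d → t_C = 250/0.01518 = 16470 d
Total t = 37620 + 60380 + 16470 = 114500 d
   = 114500 / 365 = 314 yr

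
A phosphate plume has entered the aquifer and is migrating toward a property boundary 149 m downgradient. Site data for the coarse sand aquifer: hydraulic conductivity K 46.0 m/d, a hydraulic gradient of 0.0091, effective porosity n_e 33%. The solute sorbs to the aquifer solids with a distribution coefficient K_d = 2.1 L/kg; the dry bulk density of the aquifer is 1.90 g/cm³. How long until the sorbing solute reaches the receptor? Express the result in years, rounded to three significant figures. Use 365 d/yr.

4.21 years

Darcy flux q = K·i = 46.0 × 0.0091 = 0.4186 m/d
Average linear velocity = 0.4186 / 0.33 = 1.268 m/d
Retardation R = 1 + ρ_b·K_d/n = 1 + 1.90×2.1/0.33 = 13.09
Contaminant velocity v_c = v/R = 1.268/13.09 = 0.09690 m/d
t = L/v_c = 149/0.09690 = 1538 d
   = 1538/365 = 4.21 yr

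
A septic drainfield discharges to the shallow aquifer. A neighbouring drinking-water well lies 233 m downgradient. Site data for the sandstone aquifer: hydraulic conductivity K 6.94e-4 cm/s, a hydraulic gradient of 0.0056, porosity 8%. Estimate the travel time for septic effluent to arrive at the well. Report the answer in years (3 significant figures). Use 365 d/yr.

15.2 years

K = 6.94e-4 cm/s × 864 = 0.5996 m/d
Specific discharge q = 0.5996 × 0.0056 = 0.003358 m/d
Average linear velocity = 0.003358 / 0.08 = 0.04197 m/d
t = L / v = 233 / 0.04197 = 5551 d
   = 5551 / 365 = 15.2 yr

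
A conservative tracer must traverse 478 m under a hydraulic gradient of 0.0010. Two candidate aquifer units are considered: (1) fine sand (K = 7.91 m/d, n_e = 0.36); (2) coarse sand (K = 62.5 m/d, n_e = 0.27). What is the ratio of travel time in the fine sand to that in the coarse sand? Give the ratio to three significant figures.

Unit 1 (fine sand): v = 7.91×0.0010/0.36 = 0.02197 m/d, t = 478/0.02197 = 21750 d
Unit 2 (coarse sand): v = 62.5×0.0010/0.27 = 0.2315 m/d, t = 478/0.2315 = 2065 d
t(fine sand) / t(coarse sand) = 21750/2065 = 10.5

10.5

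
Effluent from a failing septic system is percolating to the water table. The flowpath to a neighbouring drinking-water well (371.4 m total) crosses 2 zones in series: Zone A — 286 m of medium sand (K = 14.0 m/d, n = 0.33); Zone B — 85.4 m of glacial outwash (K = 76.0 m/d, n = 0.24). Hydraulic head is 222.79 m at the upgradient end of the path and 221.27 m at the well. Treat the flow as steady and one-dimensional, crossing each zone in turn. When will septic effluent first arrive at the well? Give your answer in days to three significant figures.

Total head drop ΔH = 222.79 − 221.27 = 1.52 m
Continuity: the same q passes through each zone, so ΔH = q·Σ(L_j/K_j) — the zones act as resistances in series.
Σ(L/K) = 286/14.0 + 85.4/76.0 = 20.43 + 1.124 = 21.55 d
q = ΔH / Σ(L/K) = 1.52 / 21.55 = 0.07053 m/d (same in every zone)
Zone A: v = q/n = 0.07053/0.33 = 0.2137 m/d → t_A = 286/0.2137 = 1338 d
Zone B: v = q/n = 0.07053/0.24 = 0.2939 m/d → t_B = 85.4/0.2939 = 290.6 d
Total t = 1338 + 290.6 = 1629 d

1630 days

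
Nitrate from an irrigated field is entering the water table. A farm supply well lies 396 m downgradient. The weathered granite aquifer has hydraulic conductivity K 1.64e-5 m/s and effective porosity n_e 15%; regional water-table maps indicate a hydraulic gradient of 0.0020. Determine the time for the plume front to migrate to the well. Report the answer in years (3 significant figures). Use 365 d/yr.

57.4 years

K = 1.64e-5 m/s × 86400 s/d = 1.417 m/d
q = Ki = 1.417 × 0.0020 = 0.002834 m/d
Seepage velocity v = q / n = 0.002834 / 0.15 = 0.01889 m/d
t = L / v = 396 / 0.01889 = 20960 d
   = 20960 / 365 = 57.4 yr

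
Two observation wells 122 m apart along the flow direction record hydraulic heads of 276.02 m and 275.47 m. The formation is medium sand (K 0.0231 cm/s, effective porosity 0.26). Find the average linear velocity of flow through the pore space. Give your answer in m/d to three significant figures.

Hydraulic gradient i = (276.02 − 275.47) / 122 = 0.55 / 122 = 0.004508
K = 0.0231 cm/s × 864 = 19.96 m/d
Specific discharge q = 19.96 × 0.004508 = 0.08998 m/d
v = Ki/n = 19.96·0.004508/0.26 = 0.3461 m/d

0.346 m/d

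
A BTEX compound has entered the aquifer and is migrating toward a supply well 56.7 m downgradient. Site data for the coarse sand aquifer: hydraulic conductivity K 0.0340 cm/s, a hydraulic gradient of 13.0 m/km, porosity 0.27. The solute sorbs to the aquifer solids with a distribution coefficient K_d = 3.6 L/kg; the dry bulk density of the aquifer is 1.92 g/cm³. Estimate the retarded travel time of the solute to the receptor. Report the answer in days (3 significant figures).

1070 days

K = 0.0340 cm/s × 864 = 29.38 m/d
Darcy flux q = K·i = 29.38 × 0.013 = 0.3819 m/d
Average linear velocity = 0.3819 / 0.27 = 1.414 m/d
Retardation R = 1 + ρ_b·K_d/n = 1 + 1.92×3.6/0.27 = 26.60
Contaminant velocity v_c = v/R = 1.414/26.60 = 0.05317 m/d
t = L/v_c = 56.7/0.05317 = 1066 d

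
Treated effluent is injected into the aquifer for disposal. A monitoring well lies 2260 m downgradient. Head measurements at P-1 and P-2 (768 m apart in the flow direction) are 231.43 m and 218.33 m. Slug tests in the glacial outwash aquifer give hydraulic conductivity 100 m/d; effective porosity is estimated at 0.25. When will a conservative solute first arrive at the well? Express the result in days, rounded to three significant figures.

Hydraulic gradient i = (231.43 − 218.33) / 768 = 13.10 / 768 = 0.01706
Darcy flux q = K·i = 100 × 0.01706 = 1.706 m/d
Seepage velocity v = q / n = 1.706 / 0.25 = 6.823 m/d
t = L / v = 2260 / 6.823 = 331.2 d

331 days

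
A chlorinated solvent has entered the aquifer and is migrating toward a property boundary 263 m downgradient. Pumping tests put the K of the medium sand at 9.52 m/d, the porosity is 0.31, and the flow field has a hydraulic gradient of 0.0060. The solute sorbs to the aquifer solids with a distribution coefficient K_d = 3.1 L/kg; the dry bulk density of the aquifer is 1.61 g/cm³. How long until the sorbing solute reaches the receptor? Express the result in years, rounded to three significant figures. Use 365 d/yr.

66.9 years

q = Ki = 9.52 × 0.0060 = 0.05712 m/d
Average linear velocity = 0.05712 / 0.31 = 0.1843 m/d
Retardation R = 1 + ρ_b·K_d/n = 1 + 1.61×3.1/0.31 = 17.10
Contaminant velocity v_c = v/R = 0.1843/17.10 = 0.01078 m/d
t = L/v_c = 263/0.01078 = 24410 d
   = 24410/365 = 66.9 yr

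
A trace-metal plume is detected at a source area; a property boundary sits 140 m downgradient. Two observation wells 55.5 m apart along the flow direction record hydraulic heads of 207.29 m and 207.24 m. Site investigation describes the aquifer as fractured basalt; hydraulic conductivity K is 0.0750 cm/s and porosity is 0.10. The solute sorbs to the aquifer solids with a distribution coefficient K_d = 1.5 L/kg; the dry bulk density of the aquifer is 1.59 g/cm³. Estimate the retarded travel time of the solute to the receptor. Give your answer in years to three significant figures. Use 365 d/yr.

Hydraulic gradient i = (207.29 − 207.24) / 55.5 = 0.05 / 55.5 = 9.009e-4
K = 0.0750 cm/s × 864 = 64.80 m/d
Specific discharge q = 64.80 × 9.009e-4 = 0.05838 m/d
Average linear velocity = 0.05838 / 0.10 = 0.5838 m/d
Retardation R = 1 + ρ_b·K_d/n = 1 + 1.59×1.5/0.10 = 24.85
Contaminant velocity v_c = v/R = 0.5838/24.85 = 0.02349 m/d
t = L/v_c = 140/0.02349 = 5959 d
   = 5959/365 = 16.3 yr

16.3 years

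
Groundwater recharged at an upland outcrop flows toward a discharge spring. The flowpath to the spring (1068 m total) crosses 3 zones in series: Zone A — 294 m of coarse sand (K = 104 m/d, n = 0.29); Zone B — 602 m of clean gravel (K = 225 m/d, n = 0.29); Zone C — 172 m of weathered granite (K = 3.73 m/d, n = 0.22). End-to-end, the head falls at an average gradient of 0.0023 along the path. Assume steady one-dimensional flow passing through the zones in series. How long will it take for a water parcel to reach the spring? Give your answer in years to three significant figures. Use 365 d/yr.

17.1 years

Continuity: the same q passes through each zone, so ΔH = q·Σ(L_j/K_j) — the zones act as resistances in series.
Σ(L/K) = 294/104 + 602/225 + 172/3.73 = 2.827 + 2.676 + 46.11 = 51.62 d
K_eq = L_total / Σ(L/K) = 1068 / 51.62 = 20.69 m/d
q = K_eq · i = 20.69 × 0.0023 = 0.04759 m/d (same in every zone)
Zone A: v = q/n = 0.04759/0.29 = 0.1641 m/d → t_A = 294/0.1641 = 1792 d
Zone B: v = q/n = 0.04759/0.29 = 0.1641 m/d → t_B = 602/0.1641 = 3668 d
Zone C: v = q/n = 0.04759/0.22 = 0.2163 m/d → t_C = 172/0.2163 = 795.1 d
Total t = 1792 + 3668 + 795.1 = 6255 d
   = 6255 / 365 = 17.1 yr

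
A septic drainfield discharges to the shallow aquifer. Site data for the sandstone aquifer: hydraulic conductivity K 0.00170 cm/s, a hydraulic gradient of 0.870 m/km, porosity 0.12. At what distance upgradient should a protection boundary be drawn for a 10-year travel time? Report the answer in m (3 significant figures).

38.9 m

K = 0.00170 cm/s × 864 = 1.469 m/d
Specific discharge q = 1.469 × 8.7e-4 = 0.001278 m/d
v_s = q/n_e = 0.001278/0.12 = 0.01065 m/d
T = 10 yr × 365 = 3650 d
L = v × T = 0.01065 × 3650 = 38.87 m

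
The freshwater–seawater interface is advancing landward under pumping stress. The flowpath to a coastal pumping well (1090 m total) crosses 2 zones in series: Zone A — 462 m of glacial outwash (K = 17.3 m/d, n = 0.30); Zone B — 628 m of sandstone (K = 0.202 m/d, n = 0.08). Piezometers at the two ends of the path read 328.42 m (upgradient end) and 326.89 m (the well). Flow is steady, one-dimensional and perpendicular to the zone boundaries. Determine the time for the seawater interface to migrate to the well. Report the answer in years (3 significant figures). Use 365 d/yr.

Total head drop ΔH = 328.42 − 326.89 = 1.53 m
Steady 1-D flow in series ⇒ the Darcy flux q is identical in every zone and the zone head losses add (resistances L/K in series).
Σ(L/K) = 462/17.3 + 628/0.202 = 26.71 + 3109 = 3136 d
q = ΔH / Σ(L/K) = 1.53 / 3136 = 4.879e-4 m/d (same in every zone)
Zone A: v = q/n = 4.879e-4/0.30 = 0.001626 m/d → t_A = 462/0.001626 = 284000 d
Zone B: v = q/n = 4.879e-4/0.08 = 0.006099 m/d → t_B = 628/0.006099 = 103000 d
Total t = 284000 + 103000 = 387000 d
   = 387000 / 365 = 1060 yr

1060 years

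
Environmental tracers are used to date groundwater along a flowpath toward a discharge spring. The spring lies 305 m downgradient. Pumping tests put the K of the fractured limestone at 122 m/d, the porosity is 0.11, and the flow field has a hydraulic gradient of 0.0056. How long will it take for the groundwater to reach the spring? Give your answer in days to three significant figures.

49.1 days

Specific discharge q = 122 × 0.0056 = 0.6832 m/d
Average linear velocity = 0.6832 / 0.11 = 6.211 m/d
t = L / v = 305 / 6.211 = 49.11 d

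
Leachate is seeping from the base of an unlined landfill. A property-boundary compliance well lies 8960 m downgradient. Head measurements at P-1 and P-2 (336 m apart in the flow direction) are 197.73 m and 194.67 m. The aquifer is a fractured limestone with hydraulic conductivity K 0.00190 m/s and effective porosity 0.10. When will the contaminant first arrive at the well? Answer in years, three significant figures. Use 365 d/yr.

Hydraulic gradient i = (197.73 − 194.67) / 336 = 3.06 / 336 = 0.009107
K = 0.00190 m/s × 86400 s/d = 164.2 m/d
Specific discharge q = 164.2 × 0.009107 = 1.495 m/d
Average linear velocity = 1.495 / 0.10 = 14.95 m/d
t = L / v = 8960 / 14.95 = 599.3 d
   = 599.3 / 365 = 1.64 yr

1.64 years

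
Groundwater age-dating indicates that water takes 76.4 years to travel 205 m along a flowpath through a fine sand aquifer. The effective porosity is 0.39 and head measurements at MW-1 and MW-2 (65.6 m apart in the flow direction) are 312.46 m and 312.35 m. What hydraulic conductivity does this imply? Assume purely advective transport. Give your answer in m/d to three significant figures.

Hydraulic gradient i = (312.46 − 312.35) / 65.6 = 0.11 / 65.6 = 0.001677
t = 76.4 years = 27890 d
v = L / t = 205 / 27890 = 0.007351 m/d
K = v · n / i = 0.007351 × 0.39 / 0.001677 = 1.71 m/d

1.71 m/d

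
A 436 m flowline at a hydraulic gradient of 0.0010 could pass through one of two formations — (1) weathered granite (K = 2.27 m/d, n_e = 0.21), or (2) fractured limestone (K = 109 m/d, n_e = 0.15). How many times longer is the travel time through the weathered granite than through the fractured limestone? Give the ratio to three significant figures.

67.2

Unit 1 (weathered granite): v = 2.27×0.0010/0.21 = 0.01081 m/d, t = 436/0.01081 = 40330 d
Unit 2 (fractured limestone): v = 109×0.0010/0.15 = 0.7267 m/d, t = 436/0.7267 = 600.0 d
t(weathered granite) / t(fractured limestone) = 40330/600.0 = 67.2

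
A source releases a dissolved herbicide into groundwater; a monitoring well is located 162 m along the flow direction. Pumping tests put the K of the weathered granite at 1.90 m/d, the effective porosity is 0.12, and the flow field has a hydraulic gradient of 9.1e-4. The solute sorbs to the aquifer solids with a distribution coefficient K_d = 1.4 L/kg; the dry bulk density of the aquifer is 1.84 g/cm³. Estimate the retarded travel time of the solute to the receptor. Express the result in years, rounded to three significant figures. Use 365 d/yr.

Specific discharge q = 1.90 × 9.1e-4 = 0.001729 m/d
Seepage velocity v = q / n = 0.001729 / 0.12 = 0.01441 m/d
Retardation R = 1 + ρ_b·K_d/n = 1 + 1.84×1.4/0.12 = 22.47
Contaminant velocity v_c = v/R = 0.01441/22.47 = 6.413e-4 m/d
t = L/v_c = 162/6.413e-4 = 252600 d
   = 252600/365 = 692 yr

692 years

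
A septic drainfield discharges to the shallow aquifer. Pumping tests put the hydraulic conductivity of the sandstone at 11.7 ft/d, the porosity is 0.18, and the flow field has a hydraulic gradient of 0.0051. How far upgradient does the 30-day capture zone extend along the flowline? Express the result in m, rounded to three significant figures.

K = 11.7 ft/d × 0.3048 = 3.566 m/d
q = Ki = 3.566 × 0.0051 = 0.01819 m/d
Average linear velocity = 0.01819 / 0.18 = 0.1010 m/d
L = v × T = 0.1010 × 30 = 3.031 m

3.03 m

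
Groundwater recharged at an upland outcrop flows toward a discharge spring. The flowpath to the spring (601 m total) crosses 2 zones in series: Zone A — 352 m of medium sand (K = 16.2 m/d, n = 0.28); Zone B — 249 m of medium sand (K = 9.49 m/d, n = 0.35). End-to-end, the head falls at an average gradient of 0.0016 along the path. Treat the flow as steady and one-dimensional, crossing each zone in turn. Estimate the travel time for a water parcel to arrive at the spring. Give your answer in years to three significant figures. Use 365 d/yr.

25.4 years

Continuity: the same q passes through each zone, so ΔH = q·Σ(L_j/K_j) — the zones act as resistances in series.
Σ(L/K) = 352/16.2 + 249/9.49 = 21.73 + 26.24 = 47.97 d
K_eq = L_total / Σ(L/K) = 601 / 47.97 = 12.53 m/d
q = K_eq · i = 12.53 × 0.0016 = 0.02005 m/d (same in every zone)
Zone A: v = q/n = 0.02005/0.28 = 0.07160 m/d → t_A = 352/0.07160 = 4916 d
Zone B: v = q/n = 0.02005/0.35 = 0.05728 m/d → t_B = 249/0.05728 = 4347 d
Total t = 4916 + 4347 = 9264 d
   = 9264 / 365 = 25.4 yr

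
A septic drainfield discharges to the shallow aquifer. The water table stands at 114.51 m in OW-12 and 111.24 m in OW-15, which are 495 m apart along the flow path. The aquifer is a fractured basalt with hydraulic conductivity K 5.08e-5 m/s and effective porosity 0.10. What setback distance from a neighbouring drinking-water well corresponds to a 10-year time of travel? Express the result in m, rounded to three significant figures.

1060 m

Hydraulic gradient i = (114.51 − 111.24) / 495 = 3.27 / 495 = 0.006606
K = 5.08e-5 m/s × 86400 s/d = 4.389 m/d
q = Ki = 4.389 × 0.006606 = 0.02899 m/d
v = Ki/n = 4.389·0.006606/0.10 = 0.2899 m/d
T = 10 yr × 365 = 3650 d
L = v × T = 0.2899 × 3650 = 1058 m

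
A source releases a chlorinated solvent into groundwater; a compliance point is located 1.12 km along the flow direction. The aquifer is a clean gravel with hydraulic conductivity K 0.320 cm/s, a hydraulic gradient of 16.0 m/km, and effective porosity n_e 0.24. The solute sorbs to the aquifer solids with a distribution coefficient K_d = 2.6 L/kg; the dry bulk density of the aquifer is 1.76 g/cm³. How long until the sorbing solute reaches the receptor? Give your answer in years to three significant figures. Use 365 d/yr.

3.34 years

K = 0.320 cm/s × 864 = 276.5 m/d
q = Ki = 276.5 × 0.016 = 4.424 m/d
v_s = q/n_e = 4.424/0.24 = 18.43 m/d
Retardation R = 1 + ρ_b·K_d/n = 1 + 1.76×2.6/0.24 = 20.07
Contaminant velocity v_c = v/R = 18.43/20.07 = 0.9185 m/d
L = 1.12 km = 1120 m
t = L/v_c = 1120/0.9185 = 1219 d
   = 1219/365 = 3.34 yr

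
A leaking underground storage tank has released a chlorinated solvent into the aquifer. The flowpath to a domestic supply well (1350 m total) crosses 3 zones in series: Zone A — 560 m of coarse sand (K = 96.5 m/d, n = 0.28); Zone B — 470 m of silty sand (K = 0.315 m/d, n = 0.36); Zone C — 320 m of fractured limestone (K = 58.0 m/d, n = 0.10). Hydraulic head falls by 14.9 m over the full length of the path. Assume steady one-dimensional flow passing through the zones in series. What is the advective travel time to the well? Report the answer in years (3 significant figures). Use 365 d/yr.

99.0 years

Continuity: the same q passes through each zone, so ΔH = q·Σ(L_j/K_j) — the zones act as resistances in series.
Σ(L/K) = 560/96.5 + 470/0.315 + 320/58.0 = 5.803 + 1492 + 5.517 = 1503 d
q = ΔH / Σ(L/K) = 14.9 / 1503 = 0.009911 m/d (same in every zone)
Zone A: v = q/n = 0.009911/0.28 = 0.03540 m/d → t_A = 560/0.03540 = 15820 d
Zone B: v = q/n = 0.009911/0.36 = 0.02753 m/d → t_B = 470/0.02753 = 17070 d
Zone C: v = q/n = 0.009911/0.10 = 0.09911 m/d → t_C = 320/0.09911 = 3229 d
Total t = 15820 + 17070 + 3229 = 36120 d
   = 36120 / 365 = 99.0 yr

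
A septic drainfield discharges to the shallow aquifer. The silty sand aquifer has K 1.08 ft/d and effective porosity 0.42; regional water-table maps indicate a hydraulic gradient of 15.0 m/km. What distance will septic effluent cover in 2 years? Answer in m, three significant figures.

8.58 m

K = 1.08 ft/d × 0.3048 = 0.3292 m/d
Specific discharge q = 0.3292 × 0.015 = 0.004938 m/d
v_s = q/n_e = 0.004938/0.42 = 0.01176 m/d
T = 2 yr × 365 = 730 d
L = v × T = 0.01176 × 730 = 8.582 m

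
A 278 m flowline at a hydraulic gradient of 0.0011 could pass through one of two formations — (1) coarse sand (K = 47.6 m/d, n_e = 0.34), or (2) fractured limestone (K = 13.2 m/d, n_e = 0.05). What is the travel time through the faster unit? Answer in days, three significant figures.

Unit 1 (coarse sand): v = 47.6×0.0011/0.34 = 0.1540 m/d, t = 278/0.1540 = 1805 d
Unit 2 (fractured limestone): v = 13.2×0.0011/0.05 = 0.2904 m/d, t = 278/0.2904 = 957.3 d
Faster unit: t = 957 d

957 days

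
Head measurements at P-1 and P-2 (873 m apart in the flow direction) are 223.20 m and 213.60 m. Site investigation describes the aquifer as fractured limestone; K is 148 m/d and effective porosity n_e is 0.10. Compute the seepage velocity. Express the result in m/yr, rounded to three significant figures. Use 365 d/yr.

5940 m/yr

Hydraulic gradient i = (223.20 − 213.60) / 873 = 9.60 / 873 = 0.01100
q = Ki = 148 × 0.01100 = 1.627 m/d
Average linear velocity = 1.627 / 0.10 = 16.27 m/d
   = 16.27 × 365 = 5940 m/yr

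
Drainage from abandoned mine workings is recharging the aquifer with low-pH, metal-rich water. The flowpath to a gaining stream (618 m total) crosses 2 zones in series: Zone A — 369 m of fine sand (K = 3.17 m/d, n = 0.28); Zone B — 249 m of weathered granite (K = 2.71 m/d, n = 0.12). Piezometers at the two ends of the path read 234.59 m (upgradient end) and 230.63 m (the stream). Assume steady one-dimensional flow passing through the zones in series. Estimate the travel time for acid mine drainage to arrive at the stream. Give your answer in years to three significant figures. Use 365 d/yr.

Total head drop ΔH = 234.59 − 230.63 = 3.96 m
Continuity: the same q passes through each zone, so ΔH = q·Σ(L_j/K_j) — the zones act as resistances in series.
Σ(L/K) = 369/3.17 + 249/2.71 = 116.4 + 91.88 = 208.3 d
q = ΔH / Σ(L/K) = 3.96 / 208.3 = 0.01901 m/d (same in every zone)
Zone A: v = q/n = 0.01901/0.28 = 0.06790 m/d → t_A = 369/0.06790 = 5434 d
Zone B: v = q/n = 0.01901/0.12 = 0.1584 m/d → t_B = 249/0.1584 = 1572 d
Total t = 5434 + 1572 = 7006 d
   = 7006 / 365 = 19.2 yr

19.2 years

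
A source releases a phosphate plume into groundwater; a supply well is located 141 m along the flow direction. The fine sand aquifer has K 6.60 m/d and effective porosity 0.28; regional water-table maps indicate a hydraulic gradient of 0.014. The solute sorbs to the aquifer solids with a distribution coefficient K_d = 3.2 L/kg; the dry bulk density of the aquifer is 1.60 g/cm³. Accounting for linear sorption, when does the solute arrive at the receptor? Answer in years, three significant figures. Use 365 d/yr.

q = Ki = 6.60 × 0.014 = 0.09240 m/d
Average linear velocity = 0.09240 / 0.28 = 0.3300 m/d
Retardation R = 1 + ρ_b·K_d/n = 1 + 1.60×3.2/0.28 = 19.29
Contaminant velocity v_c = v/R = 0.3300/19.29 = 0.01711 m/d
t = L/v_c = 141/0.01711 = 8240 d
   = 8240/365 = 22.6 yr

22.6 years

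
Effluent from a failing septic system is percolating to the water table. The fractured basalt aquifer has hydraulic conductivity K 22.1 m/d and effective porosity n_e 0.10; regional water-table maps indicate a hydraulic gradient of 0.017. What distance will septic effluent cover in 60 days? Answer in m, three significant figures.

q = Ki = 22.1 × 0.017 = 0.3757 m/d
Average linear velocity = 0.3757 / 0.10 = 3.757 m/d
L = v × T = 3.757 × 60 = 225.4 m

225 m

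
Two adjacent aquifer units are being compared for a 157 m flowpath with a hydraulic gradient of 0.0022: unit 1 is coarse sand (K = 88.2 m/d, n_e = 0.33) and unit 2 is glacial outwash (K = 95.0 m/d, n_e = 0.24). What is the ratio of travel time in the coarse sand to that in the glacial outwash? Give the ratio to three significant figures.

Unit 1 (coarse sand): v = 88.2×0.0022/0.33 = 0.5880 m/d, t = 157/0.5880 = 267.0 d
Unit 2 (glacial outwash): v = 95.0×0.0022/0.24 = 0.8708 m/d, t = 157/0.8708 = 180.3 d
t(coarse sand) / t(glacial outwash) = 267.0/180.3 = 1.48

1.48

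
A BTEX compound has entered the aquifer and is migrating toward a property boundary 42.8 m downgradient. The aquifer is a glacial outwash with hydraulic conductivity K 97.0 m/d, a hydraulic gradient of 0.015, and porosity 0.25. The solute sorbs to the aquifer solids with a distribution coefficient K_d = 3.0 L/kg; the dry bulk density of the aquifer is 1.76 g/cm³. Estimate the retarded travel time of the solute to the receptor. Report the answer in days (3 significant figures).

Darcy flux q = K·i = 97.0 × 0.015 = 1.455 m/d
v_s = q/n_e = 1.455/0.25 = 5.820 m/d
Retardation R = 1 + ρ_b·K_d/n = 1 + 1.76×3.0/0.25 = 22.12
Contaminant velocity v_c = v/R = 5.820/22.12 = 0.2631 m/d
t = L/v_c = 42.8/0.2631 = 162.7 d

163 days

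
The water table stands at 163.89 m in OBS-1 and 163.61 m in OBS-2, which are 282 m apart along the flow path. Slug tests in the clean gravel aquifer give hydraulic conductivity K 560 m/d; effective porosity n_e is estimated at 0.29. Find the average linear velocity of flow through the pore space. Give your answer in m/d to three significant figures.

Hydraulic gradient i = (163.89 − 163.61) / 282 = 0.28 / 282 = 9.929e-4
Darcy flux q = K·i = 560 × 9.929e-4 = 0.5560 m/d
Average linear velocity = 0.5560 / 0.29 = 1.917 m/d

1.92 m/d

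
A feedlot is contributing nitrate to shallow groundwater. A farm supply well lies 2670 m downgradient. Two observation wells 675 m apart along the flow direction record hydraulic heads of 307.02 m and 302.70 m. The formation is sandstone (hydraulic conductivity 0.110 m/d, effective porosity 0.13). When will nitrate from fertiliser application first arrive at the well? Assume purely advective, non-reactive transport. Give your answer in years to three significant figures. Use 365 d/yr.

Hydraulic gradient i = (307.02 − 302.70) / 675 = 4.32 / 675 = 0.006400
Specific discharge q = 0.110 × 0.006400 = 7.040e-4 m/d
v_s = q/n_e = 7.040e-4/0.13 = 0.005415 m/d
t = L / v = 2670 / 0.005415 = 493000 d
   = 493000 / 365 = 1350 yr

1350 years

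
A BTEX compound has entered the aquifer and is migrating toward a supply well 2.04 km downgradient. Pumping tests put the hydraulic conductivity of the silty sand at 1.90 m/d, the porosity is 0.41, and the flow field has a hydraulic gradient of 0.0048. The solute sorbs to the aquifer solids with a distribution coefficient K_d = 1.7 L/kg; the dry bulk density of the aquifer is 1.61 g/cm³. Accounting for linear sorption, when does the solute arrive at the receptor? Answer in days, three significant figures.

Specific discharge q = 1.90 × 0.0048 = 0.009120 m/d
Seepage velocity v = q / n = 0.009120 / 0.41 = 0.02224 m/d
Retardation R = 1 + ρ_b·K_d/n = 1 + 1.61×1.7/0.41 = 7.676
Contaminant velocity v_c = v/R = 0.02224/7.676 = 0.002898 m/d
L = 2.04 km = 2040 m
t = L/v_c = 2040/0.002898 = 703900 d

704000 days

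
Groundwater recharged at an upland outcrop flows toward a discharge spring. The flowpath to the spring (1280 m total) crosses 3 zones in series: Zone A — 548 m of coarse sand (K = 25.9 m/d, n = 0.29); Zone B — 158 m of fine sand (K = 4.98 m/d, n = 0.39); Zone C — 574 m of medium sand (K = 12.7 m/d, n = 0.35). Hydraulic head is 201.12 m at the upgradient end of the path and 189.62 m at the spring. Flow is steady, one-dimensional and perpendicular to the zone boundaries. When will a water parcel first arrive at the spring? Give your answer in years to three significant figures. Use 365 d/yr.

Total head drop ΔH = 201.12 − 189.62 = 11.50 m
Continuity: the same q passes through each zone, so ΔH = q·Σ(L_j/K_j) — the zones act as resistances in series.
Σ(L/K) = 548/25.9 + 158/4.98 + 574/12.7 = 21.16 + 31.73 + 45.20 = 98.08 d
q = ΔH / Σ(L/K) = 11.50 / 98.08 = 0.1172 m/d (same in every zone)
Zone A: v = q/n = 0.1172/0.29 = 0.4043 m/d → t_A = 548/0.4043 = 1355 d
Zone B: v = q/n = 0.1172/0.39 = 0.3006 m/d → t_B = 158/0.3006 = 525.5 d
Zone C: v = q/n = 0.1172/0.35 = 0.3350 m/d → t_C = 574/0.3350 = 1713 d
Total t = 1355 + 525.5 + 1713 = 3594 d
   = 3594 / 365 = 9.85 yr

9.85 years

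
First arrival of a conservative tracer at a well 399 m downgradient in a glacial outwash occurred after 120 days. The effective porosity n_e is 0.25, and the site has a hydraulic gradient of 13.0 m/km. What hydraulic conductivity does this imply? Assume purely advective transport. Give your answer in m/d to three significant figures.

v = L / t = 399 / 120 = 3.325 m/d
K = v · n / i = 3.325 × 0.25 / 0.013 = 63.9 m/d

63.9 m/d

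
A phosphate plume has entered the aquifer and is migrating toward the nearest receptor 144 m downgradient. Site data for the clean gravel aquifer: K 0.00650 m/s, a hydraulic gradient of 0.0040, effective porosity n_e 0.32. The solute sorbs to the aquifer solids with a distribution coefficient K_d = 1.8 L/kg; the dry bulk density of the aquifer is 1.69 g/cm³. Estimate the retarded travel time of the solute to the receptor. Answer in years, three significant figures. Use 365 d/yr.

0.590 years

K = 0.00650 m/s × 86400 s/d = 561.6 m/d
Specific discharge q = 561.6 × 0.0040 = 2.246 m/d
v_s = q/n_e = 2.246/0.32 = 7.020 m/d
Retardation R = 1 + ρ_b·K_d/n = 1 + 1.69×1.8/0.32 = 10.51
Contaminant velocity v_c = v/R = 7.020/10.51 = 0.6682 m/d
t = L/v_c = 144/0.6682 = 215.5 d
   = 215.5/365 = 0.590 yr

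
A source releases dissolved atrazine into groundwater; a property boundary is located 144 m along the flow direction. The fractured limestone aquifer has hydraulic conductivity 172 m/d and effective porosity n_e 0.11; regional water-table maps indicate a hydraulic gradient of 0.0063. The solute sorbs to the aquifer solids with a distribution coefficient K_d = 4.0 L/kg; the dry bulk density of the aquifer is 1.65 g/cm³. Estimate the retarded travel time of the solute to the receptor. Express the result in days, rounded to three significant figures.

Darcy flux q = K·i = 172 × 0.0063 = 1.084 m/d
Seepage velocity v = q / n = 1.084 / 0.11 = 9.851 m/d
Retardation R = 1 + ρ_b·K_d/n = 1 + 1.65×4.0/0.11 = 61.00
Contaminant velocity v_c = v/R = 9.851/61.00 = 0.1615 m/d
t = L/v_c = 144/0.1615 = 891.7 d

892 days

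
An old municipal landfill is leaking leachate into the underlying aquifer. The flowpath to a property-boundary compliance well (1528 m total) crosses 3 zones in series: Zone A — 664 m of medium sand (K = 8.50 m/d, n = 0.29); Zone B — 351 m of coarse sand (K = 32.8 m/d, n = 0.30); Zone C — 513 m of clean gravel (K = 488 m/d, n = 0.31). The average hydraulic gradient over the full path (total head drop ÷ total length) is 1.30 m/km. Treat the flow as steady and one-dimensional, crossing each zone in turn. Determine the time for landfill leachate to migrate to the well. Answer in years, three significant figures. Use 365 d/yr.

56.6 years

Continuity: the same q passes through each zone, so ΔH = q·Σ(L_j/K_j) — the zones act as resistances in series.
Σ(L/K) = 664/8.50 + 351/32.8 + 513/488 = 78.12 + 10.70 + 1.051 = 89.87 d
K_eq = L_total / Σ(L/K) = 1528 / 89.87 = 17.00 m/d
q = K_eq · i = 17.00 × 0.0013 = 0.02210 m/d (same in every zone)
Zone A: v = q/n = 0.02210/0.29 = 0.07622 m/d → t_A = 664/0.07622 = 8712 d
Zone B: v = q/n = 0.02210/0.30 = 0.07368 m/d → t_B = 351/0.07368 = 4764 d
Zone C: v = q/n = 0.02210/0.31 = 0.07130 m/d → t_C = 513/0.07130 = 7195 d
Total t = 8712 + 4764 + 7195 = 20670 d
   = 20670 / 365 = 56.6 yr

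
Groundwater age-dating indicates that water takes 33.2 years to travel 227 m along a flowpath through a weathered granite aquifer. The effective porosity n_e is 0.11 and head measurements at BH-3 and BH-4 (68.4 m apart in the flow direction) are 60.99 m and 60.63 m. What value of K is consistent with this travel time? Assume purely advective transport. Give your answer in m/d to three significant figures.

Hydraulic gradient i = (60.99 − 60.63) / 68.4 = 0.36 / 68.4 = 0.005263
t = 33.2 years = 12120 d
v = L / t = 227 / 12120 = 0.01873 m/d
K = v · n / i = 0.01873 × 0.11 / 0.005263 = 0.392 m/d

0.392 m/d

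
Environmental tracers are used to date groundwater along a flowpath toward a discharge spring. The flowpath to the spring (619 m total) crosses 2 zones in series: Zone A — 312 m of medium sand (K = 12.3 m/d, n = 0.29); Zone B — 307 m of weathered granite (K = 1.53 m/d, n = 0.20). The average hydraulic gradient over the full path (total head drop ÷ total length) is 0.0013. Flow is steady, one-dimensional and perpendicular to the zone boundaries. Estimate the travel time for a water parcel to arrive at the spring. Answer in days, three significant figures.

Steady 1-D flow in series ⇒ the Darcy flux q is identical in every zone and the zone head losses add (resistances L/K in series).
Σ(L/K) = 312/12.3 + 307/1.53 = 25.37 + 200.7 = 226.0 d
K_eq = L_total / Σ(L/K) = 619 / 226.0 = 2.739 m/d
q = K_eq · i = 2.739 × 0.0013 = 0.003560 m/d (same in every zone)
Zone A: v = q/n = 0.003560/0.29 = 0.01228 m/d → t_A = 312/0.01228 = 25410 d
Zone B: v = q/n = 0.003560/0.20 = 0.01780 m/d → t_B = 307/0.01780 = 17250 d
Total t = 25410 + 17250 = 42660 d

42700 days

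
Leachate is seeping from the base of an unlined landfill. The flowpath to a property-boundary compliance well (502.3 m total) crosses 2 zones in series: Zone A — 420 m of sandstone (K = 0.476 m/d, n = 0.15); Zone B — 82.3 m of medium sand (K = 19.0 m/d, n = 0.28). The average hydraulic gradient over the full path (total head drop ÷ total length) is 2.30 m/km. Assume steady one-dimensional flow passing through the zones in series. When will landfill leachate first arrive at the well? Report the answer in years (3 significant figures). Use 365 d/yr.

181 years

For zones in series the flux q is common to all zones; the equivalent conductivity is the harmonic (thickness-weighted) mean, K_eq = L_total / Σ(L_j/K_j).
Σ(L/K) = 420/0.476 + 82.3/19.0 = 882.4 + 4.332 = 886.7 d
K_eq = L_total / Σ(L/K) = 502.3 / 886.7 = 0.5665 m/d
q = K_eq · i = 0.5665 × 0.0023 = 0.001303 m/d (same in every zone)
Zone A: v = q/n = 0.001303/0.15 = 0.008686 m/d → t_A = 420/0.008686 = 48350 d
Zone B: v = q/n = 0.001303/0.28 = 0.004653 m/d → t_B = 82.3/0.004653 = 17690 d
Total t = 48350 + 17690 = 66040 d
   = 66040 / 365 = 181 yr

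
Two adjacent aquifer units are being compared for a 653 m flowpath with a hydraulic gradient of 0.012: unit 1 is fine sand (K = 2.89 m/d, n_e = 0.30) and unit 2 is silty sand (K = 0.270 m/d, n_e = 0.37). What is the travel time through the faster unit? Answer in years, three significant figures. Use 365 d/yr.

Unit 1 (fine sand): v = 2.89×0.012/0.30 = 0.1156 m/d, t = 653/0.1156 = 5649 d
Unit 2 (silty sand): v = 0.270×0.012/0.37 = 0.008757 m/d, t = 653/0.008757 = 74570 d
Faster: 5649 d / 365 = 15.5 yr

15.5 years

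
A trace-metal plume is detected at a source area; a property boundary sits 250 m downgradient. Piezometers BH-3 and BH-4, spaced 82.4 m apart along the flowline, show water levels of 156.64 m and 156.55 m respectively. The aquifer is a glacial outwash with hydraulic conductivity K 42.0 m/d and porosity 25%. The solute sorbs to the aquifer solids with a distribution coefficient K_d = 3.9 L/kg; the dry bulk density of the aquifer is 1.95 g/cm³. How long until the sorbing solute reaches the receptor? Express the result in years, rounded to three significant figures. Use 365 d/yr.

117 years

Hydraulic gradient i = (156.64 − 156.55) / 82.4 = 0.09 / 82.4 = 0.001092
Specific discharge q = 42.0 × 0.001092 = 0.04587 m/d
v_s = q/n_e = 0.04587/0.25 = 0.1835 m/d
Retardation R = 1 + ρ_b·K_d/n = 1 + 1.95×3.9/0.25 = 31.42
Contaminant velocity v_c = v/R = 0.1835/31.42 = 0.005840 m/d
t = L/v_c = 250/0.005840 = 42810 d
   = 42810/365 = 117 yr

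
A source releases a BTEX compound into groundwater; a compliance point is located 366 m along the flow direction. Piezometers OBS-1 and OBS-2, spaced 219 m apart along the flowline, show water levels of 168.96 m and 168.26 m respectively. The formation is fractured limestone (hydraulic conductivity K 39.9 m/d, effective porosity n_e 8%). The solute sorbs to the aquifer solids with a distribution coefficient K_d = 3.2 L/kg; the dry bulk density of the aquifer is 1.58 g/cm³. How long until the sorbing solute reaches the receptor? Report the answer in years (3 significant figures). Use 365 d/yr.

40.4 years

Hydraulic gradient i = (168.96 − 168.26) / 219 = 0.70 / 219 = 0.003196
Darcy flux q = K·i = 39.9 × 0.003196 = 0.1275 m/d
Average linear velocity = 0.1275 / 0.08 = 1.594 m/d
Retardation R = 1 + ρ_b·K_d/n = 1 + 1.58×3.2/0.08 = 64.20
Contaminant velocity v_c = v/R = 1.594/64.20 = 0.02483 m/d
t = L/v_c = 366/0.02483 = 14740 d
   = 14740/365 = 40.4 yr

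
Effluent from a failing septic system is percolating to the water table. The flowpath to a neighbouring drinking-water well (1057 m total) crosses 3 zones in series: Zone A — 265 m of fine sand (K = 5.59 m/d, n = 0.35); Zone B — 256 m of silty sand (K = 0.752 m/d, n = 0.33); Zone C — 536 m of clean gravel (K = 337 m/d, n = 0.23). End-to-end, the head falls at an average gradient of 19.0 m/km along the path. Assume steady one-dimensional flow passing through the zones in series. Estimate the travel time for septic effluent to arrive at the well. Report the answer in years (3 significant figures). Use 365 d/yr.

Steady 1-D flow in series ⇒ the Darcy flux q is identical in every zone and the zone head losses add (resistances L/K in series).
Σ(L/K) = 265/5.59 + 256/0.752 + 536/337 = 47.41 + 340.4 + 1.591 = 389.4 d
K_eq = L_total / Σ(L/K) = 1057 / 389.4 = 2.714 m/d
q = K_eq · i = 2.714 × 0.019 = 0.05157 m/d (same in every zone)
Zone A: v = q/n = 0.05157/0.35 = 0.1473 m/d → t_A = 265/0.1473 = 1798 d
Zone B: v = q/n = 0.05157/0.33 = 0.1563 m/d → t_B = 256/0.1563 = 1638 d
Zone C: v = q/n = 0.05157/0.23 = 0.2242 m/d → t_C = 536/0.2242 = 2390 d
Total t = 1798 + 1638 + 2390 = 5827 d
   = 5827 / 365 = 16.0 yr

16.0 years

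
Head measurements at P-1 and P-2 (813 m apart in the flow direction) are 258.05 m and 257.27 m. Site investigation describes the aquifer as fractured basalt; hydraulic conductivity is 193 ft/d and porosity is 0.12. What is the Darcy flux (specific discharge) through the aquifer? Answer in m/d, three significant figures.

0.0564 m/d

Hydraulic gradient i = (258.05 − 257.27) / 813 = 0.78 / 813 = 9.594e-4
K = 193 ft/d × 0.3048 = 58.83 m/d
Darcy flux q = K·i = 58.83 × 9.594e-4 = 0.05644 m/d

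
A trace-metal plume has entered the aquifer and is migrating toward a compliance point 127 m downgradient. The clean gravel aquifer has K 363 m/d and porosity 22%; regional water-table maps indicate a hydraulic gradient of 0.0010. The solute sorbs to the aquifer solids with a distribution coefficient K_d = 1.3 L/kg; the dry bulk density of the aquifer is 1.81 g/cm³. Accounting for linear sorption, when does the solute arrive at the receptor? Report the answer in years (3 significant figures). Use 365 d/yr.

2.47 years

Specific discharge q = 363 × 0.0010 = 0.3630 m/d
Average linear velocity = 0.3630 / 0.22 = 1.650 m/d
Retardation R = 1 + ρ_b·K_d/n = 1 + 1.81×1.3/0.22 = 11.70
Contaminant velocity v_c = v/R = 1.650/11.70 = 0.1411 m/d
t = L/v_c = 127/0.1411 = 900.2 d
   = 900.2/365 = 2.47 yr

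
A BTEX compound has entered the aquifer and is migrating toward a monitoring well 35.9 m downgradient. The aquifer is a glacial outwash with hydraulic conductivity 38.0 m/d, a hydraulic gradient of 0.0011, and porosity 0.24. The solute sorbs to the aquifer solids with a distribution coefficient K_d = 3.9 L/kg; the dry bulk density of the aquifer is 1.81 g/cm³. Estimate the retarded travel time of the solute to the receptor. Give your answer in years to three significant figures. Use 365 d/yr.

q = Ki = 38.0 × 0.0011 = 0.04180 m/d
v_s = q/n_e = 0.04180/0.24 = 0.1742 m/d
Retardation R = 1 + ρ_b·K_d/n = 1 + 1.81×3.9/0.24 = 30.41
Contaminant velocity v_c = v/R = 0.1742/30.41 = 0.005727 m/d
t = L/v_c = 35.9/0.005727 = 6269 d
   = 6269/365 = 17.2 yr

17.2 years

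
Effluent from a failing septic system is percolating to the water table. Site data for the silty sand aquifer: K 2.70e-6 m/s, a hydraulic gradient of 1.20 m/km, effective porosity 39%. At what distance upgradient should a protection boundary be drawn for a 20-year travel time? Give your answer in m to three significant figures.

5.24 m

K = 2.70e-6 m/s × 86400 s/d = 0.2333 m/d
Specific discharge q = 0.2333 × 0.0012 = 2.799e-4 m/d
Seepage velocity v = q / n = 2.799e-4 / 0.39 = 7.178e-4 m/d
T = 20 yr × 365 = 7300 d
L = v × T = 7.178e-4 × 7300 = 5.240 m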